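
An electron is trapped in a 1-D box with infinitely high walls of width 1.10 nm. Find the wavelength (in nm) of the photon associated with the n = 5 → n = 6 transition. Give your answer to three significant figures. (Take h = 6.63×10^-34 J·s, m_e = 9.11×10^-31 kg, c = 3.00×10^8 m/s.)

E_1 = h²/(8m_eL²) = 4.985×10^-20 J, so ΔE = (6² − 5²)E_1 = 5.483×10^-19 J.
λ = hc/ΔE = (6.63×10^-34·3.00×10^8)/5.483×10^-19 = 3.63×10^-7 m = 363 nm.

λ = 363 nm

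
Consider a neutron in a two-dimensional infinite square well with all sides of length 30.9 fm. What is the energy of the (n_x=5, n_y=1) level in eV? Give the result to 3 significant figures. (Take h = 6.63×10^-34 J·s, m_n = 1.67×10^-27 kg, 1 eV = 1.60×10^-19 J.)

E = 5.60×10^6 eV

For a 2D rectangular well E = (h²/8m_n)·Σ n_i²/L_i² = (6.63×10^-34)²/(8·1.67×10^-27) · [5²/(30.9 fm)² + 1²/(30.9 fm)²].
Evaluating gives E = 8.959×10^-13 J = 5.60×10^6 eV.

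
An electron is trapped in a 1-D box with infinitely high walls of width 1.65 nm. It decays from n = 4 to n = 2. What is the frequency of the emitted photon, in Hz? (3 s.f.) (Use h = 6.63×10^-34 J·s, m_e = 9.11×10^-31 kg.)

f = 4.01×10^14 Hz

E_1 = h²/(8m_eL²) = 2.215×10^-20 J and ΔE = (4² − 2²)E_1 = 2.658×10^-19 J.
f = ΔE/h = 2.658×10^-19/6.63×10^-34 = 4.01×10^14 Hz.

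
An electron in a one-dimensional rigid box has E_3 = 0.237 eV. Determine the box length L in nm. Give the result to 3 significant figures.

From E_n = n²h²/(8m_eL²), L = n·h/√(8m_eE_n).
E_3 = 0.237 eV = 3.797×10^-20 J, so L = 3·6.626×10^-34/√(8·9.109×10^-31·3.797×10^-20) = 3.78×10^-9 m = 3.78 nm.

L = 3.78 nm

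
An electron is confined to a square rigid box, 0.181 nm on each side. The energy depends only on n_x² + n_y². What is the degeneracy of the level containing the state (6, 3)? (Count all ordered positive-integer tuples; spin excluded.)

degeneracy = 2

The level has n_x² + n_y² = 45. The ordered positive-integer solutions are (3, 6), (6, 3).
That gives 2 states.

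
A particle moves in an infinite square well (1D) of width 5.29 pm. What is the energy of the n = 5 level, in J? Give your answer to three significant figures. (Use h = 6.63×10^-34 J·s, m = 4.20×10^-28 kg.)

For an infinite well E_n = n²h²/(8mL²), so E_1 = h²/(8mL²) = (6.63×10^-34)²/(8·4.20×10^-28·(5.29×10^-12 m)²) = 4.675×10^-18 J.
Then E_5 = 5²·E_1 = 25·4.675×10^-18 J = 1.17×10^-16 J.

E_5 = 1.17×10^-16 J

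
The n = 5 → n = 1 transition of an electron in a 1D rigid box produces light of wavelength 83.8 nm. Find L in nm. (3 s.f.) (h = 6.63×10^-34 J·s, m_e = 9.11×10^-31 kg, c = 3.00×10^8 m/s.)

L = 0.781 nm

The photon carries ΔE = hc/λ = 6.63×10^-34·3.00×10^8/8.38×10^-8 m = 2.374×10^-18 J.
Since ΔE = (5² − 1²)E_1, E_1 = 9.892×10^-20 J, and L = h/√(8m_eE_1) = 7.81×10^-10 m = 0.781 nm.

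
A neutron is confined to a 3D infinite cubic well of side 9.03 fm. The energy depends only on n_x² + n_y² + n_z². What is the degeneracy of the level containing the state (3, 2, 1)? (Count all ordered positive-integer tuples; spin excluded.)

degeneracy = 6

The level has n_x² + n_y² + n_z² = 14. The ordered positive-integer solutions are (1, 2, 3), (1, 3, 2), (2, 1, 3), (2, 3, 1), (3, 1, 2), (3, 2, 1).
That gives 6 states.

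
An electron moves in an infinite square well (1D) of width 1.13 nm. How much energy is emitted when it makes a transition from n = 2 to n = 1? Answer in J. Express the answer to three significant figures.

E_1 = h²/(8m_eL²) = 4.718×10^-20 J.
|ΔE| = |2² − 1²|·E_1 = 3·4.718×10^-20 J = 1.42×10^-19 J.

|ΔE| = 1.42×10^-19 J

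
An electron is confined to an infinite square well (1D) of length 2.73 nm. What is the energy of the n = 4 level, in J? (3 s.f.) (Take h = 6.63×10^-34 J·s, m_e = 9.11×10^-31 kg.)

E_4 = 1.29×10^-19 J

For an infinite well E_n = n²h²/(8m_eL²), so E_1 = h²/(8m_eL²) = (6.63×10^-34)²/(8·9.11×10^-31·(2.73×10^-9 m)²) = 8.093×10^-21 J.
Then E_4 = 4²·E_1 = 16·8.093×10^-21 J = 1.29×10^-19 J.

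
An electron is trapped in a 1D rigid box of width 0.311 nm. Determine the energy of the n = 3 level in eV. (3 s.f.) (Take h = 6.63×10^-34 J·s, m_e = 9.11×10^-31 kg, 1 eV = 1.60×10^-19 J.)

For an infinite well E_n = n²h²/(8m_eL²), so E_1 = h²/(8m_eL²) = (6.63×10^-34)²/(8·9.11×10^-31·(3.11×10^-10 m)²) = 6.236×10^-19 J.
Then E_3 = 3²·E_1 = 9·6.236×10^-19 J = 5.612×10^-18 J.
Converting, E_3 = 5.612×10^-18 J / (1.60×10^-19 J/eV) = 35.1 eV.

E_3 = 35.1 eV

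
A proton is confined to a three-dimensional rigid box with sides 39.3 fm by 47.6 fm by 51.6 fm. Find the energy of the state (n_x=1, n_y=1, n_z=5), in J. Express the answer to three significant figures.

For a 3D rectangular well E = (h²/8m_p)·Σ n_i²/L_i² = (6.626×10^-34)²/(8·1.673×10^-27) · [1²/(39.3 fm)² + 1²/(47.6 fm)² + 5²/(51.6 fm)²].
Evaluating gives E = 3.44×10^-13 J.

E = 3.44×10^-13 J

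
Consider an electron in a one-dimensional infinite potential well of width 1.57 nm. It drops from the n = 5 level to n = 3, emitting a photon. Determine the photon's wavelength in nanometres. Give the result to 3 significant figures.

E_1 = h²/(8m_eL²) = 2.444×10^-20 J, so ΔE = (5² − 3²)E_1 = 3.910×10^-19 J.
λ = hc/ΔE = (6.626×10^-34·2.998×10^8)/3.910×10^-19 = 5.08×10^-7 m = 508 nm.

λ = 508 nm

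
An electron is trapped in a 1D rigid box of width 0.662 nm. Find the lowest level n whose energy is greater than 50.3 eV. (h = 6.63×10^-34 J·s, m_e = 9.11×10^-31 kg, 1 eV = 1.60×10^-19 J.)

n = 8

E_1 = h²/(8m_eL²) = 1.376×10^-19 J = 0.8600 eV.
Need n² > 50.3/0.8600 = 58.49, i.e. n > 7.648.
The smallest integer satisfying this is n = 8.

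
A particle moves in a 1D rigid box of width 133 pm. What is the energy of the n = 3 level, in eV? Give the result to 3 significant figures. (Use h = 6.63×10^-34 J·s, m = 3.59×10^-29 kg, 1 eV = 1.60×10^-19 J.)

For an infinite well E_n = n²h²/(8mL²), so E_1 = h²/(8mL²) = (6.63×10^-34)²/(8·3.59×10^-29·(1.33×10^-10 m)²) = 8.652×10^-20 J.
Then E_3 = 3²·E_1 = 9·8.652×10^-20 J = 7.787×10^-19 J.
Converting, E_3 = 7.787×10^-19 J / (1.60×10^-19 J/eV) = 4.87 eV.

E_3 = 4.87 eV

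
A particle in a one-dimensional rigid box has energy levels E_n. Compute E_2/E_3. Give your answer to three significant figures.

0.444

E_n ∝ n², so E_2/E_3 = 2²/3² = 4/9 = 0.444.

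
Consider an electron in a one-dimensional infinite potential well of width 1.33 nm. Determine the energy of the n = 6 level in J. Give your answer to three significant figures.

For an infinite well E_n = n²h²/(8m_eL²), so E_1 = h²/(8m_eL²) = (6.626×10^-34)²/(8·9.109×10^-31·(1.33×10^-9 m)²) = 3.406×10^-20 J.
Then E_6 = 6²·E_1 = 36·3.406×10^-20 J = 1.23×10^-18 J.

E_6 = 1.23×10^-18 J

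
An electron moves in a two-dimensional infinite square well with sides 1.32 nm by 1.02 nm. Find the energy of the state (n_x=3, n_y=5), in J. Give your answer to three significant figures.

E = 1.76×10^-18 J

For a 2D rectangular well E = (h²/8m_e)·Σ n_i²/L_i² = (6.626×10^-34)²/(8·9.109×10^-31) · [3²/(1.32 nm)² + 5²/(1.02 nm)²].
Evaluating gives E = 1.76×10^-18 J.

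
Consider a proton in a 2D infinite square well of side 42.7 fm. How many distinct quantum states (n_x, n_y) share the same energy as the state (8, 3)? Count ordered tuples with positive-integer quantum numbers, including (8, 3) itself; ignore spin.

degeneracy = 2

The level has n_x² + n_y² = 73. The ordered positive-integer solutions are (3, 8), (8, 3).
That gives 2 states.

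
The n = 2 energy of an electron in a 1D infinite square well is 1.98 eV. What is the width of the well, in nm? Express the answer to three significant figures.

From E_n = n²h²/(8m_eL²), L = n·h/√(8m_eE_n).
E_2 = 1.98 eV = 3.172×10^-19 J, so L = 2·6.626×10^-34/√(8·9.109×10^-31·3.172×10^-19) = 8.72×10^-10 m = 0.872 nm.

L = 0.872 nm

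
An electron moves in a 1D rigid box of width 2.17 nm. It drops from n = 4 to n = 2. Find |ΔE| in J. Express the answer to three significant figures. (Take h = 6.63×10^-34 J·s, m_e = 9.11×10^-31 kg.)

E_1 = h²/(8m_eL²) = 1.281×10^-20 J.
|ΔE| = |4² − 2²|·E_1 = 12·1.281×10^-20 J = 1.54×10^-19 J.

|ΔE| = 1.54×10^-19 J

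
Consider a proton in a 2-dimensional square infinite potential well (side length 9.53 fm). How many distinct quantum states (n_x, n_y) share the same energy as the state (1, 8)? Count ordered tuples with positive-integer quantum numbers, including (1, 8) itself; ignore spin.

degeneracy = 4

The level has n_x² + n_y² = 65. The ordered positive-integer solutions are (1, 8), (4, 7), (7, 4), (8, 1).
That gives 4 states.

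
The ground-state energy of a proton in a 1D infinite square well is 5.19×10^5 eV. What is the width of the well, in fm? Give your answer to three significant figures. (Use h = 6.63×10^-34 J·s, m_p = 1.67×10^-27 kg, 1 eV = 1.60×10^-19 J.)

From E_n = n²h²/(8m_pL²), L = n·h/√(8m_pE_n).
E_1 = 5.19×10^5 eV = 8.304×10^-14 J, so L = 1·6.63×10^-34/√(8·1.67×10^-27·8.304×10^-14) = 1.99×10^-14 m = 19.9 fm.

L = 19.9 fm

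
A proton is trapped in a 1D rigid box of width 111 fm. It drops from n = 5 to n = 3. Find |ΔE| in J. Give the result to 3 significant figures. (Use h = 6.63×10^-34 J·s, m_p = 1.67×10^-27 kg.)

E_1 = h²/(8m_pL²) = 2.670×10^-15 J.
|ΔE| = |5² − 3²|·E_1 = 16·2.670×10^-15 J = 4.27×10^-14 J.

|ΔE| = 4.27×10^-14 J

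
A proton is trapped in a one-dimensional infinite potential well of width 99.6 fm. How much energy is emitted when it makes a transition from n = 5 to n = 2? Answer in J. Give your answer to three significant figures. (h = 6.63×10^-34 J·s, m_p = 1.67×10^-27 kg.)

E_1 = h²/(8m_pL²) = 3.317×10^-15 J.
|ΔE| = |5² − 2²|·E_1 = 21·3.317×10^-15 J = 6.97×10^-14 J.

|ΔE| = 6.97×10^-14 J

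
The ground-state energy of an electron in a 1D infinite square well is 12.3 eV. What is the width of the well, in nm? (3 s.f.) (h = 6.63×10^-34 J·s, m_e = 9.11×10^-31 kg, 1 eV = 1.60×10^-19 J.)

From E_n = n²h²/(8m_eL²), L = n·h/√(8m_eE_n).
E_1 = 12.3 eV = 1.968×10^-18 J, so L = 1·6.63×10^-34/√(8·9.11×10^-31·1.968×10^-18) = 1.75×10^-10 m = 0.175 nm.

L = 0.175 nm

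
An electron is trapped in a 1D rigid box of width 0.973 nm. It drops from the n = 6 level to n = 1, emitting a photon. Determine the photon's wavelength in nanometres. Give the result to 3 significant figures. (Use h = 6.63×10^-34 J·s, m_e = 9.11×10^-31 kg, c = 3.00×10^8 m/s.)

E_1 = h²/(8m_eL²) = 6.371×10^-20 J, so ΔE = (6² − 1²)E_1 = 2.230×10^-18 J.
λ = hc/ΔE = (6.63×10^-34·3.00×10^8)/2.230×10^-18 = 8.92×10^-8 m = 89.2 nm.

λ = 89.2 nm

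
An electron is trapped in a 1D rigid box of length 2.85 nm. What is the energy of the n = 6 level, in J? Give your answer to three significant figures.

E_6 = 2.67×10^-19 J

For an infinite well E_n = n²h²/(8m_eL²), so E_1 = h²/(8m_eL²) = (6.626×10^-34)²/(8·9.109×10^-31·(2.85×10^-9 m)²) = 7.417×10^-21 J.
Then E_6 = 6²·E_1 = 36·7.417×10^-21 J = 2.67×10^-19 J.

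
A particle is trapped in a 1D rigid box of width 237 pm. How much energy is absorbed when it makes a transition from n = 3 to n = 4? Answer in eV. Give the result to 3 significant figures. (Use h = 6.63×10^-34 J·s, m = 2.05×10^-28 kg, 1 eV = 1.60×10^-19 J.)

E_1 = h²/(8mL²) = 4.772×10^-21 J.
|ΔE| = |3² − 4²|·E_1 = 7·4.772×10^-21 J = 3.340×10^-20 J = 0.209 eV.

|ΔE| = 0.209 eV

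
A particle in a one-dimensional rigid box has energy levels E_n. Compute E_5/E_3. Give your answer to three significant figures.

2.78

E_n ∝ n², so E_5/E_3 = 5²/3² = 25/9 = 2.78.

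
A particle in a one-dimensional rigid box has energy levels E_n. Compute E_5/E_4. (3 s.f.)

1.56

E_n ∝ n², so E_5/E_4 = 5²/4² = 25/16 = 1.56.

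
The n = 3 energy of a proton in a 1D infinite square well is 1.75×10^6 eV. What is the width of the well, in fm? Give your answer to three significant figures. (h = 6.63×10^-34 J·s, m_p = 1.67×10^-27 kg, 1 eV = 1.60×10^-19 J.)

From E_n = n²h²/(8m_pL²), L = n·h/√(8m_pE_n).
E_3 = 1.75×10^6 eV = 2.800×10^-13 J, so L = 3·6.63×10^-34/√(8·1.67×10^-27·2.800×10^-13) = 3.25×10^-14 m = 32.5 fm.

L = 32.5 fm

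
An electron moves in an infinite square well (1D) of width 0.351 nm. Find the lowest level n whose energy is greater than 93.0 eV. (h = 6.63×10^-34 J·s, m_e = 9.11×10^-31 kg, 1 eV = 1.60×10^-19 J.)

E_1 = h²/(8m_eL²) = 4.896×10^-19 J = 3.060 eV.
Need n² > 93.0/3.060 = 30.39, i.e. n > 5.513.
The smallest integer satisfying this is n = 6.

n = 6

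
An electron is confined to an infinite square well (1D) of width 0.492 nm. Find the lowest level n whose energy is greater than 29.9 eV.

n = 5

E_1 = h²/(8m_eL²) = 2.489×10^-19 J = 1.554 eV.
Need n² > 29.9/1.554 = 19.24, i.e. n > 4.386.
The smallest integer satisfying this is n = 5.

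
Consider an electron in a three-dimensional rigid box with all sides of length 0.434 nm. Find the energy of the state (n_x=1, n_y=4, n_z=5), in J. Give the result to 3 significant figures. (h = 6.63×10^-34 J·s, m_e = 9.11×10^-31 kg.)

E = 1.34×10^-17 J

For a 3D rectangular well E = (h²/8m_e)·Σ n_i²/L_i² = (6.63×10^-34)²/(8·9.11×10^-31) · [1²/(0.434 nm)² + 4²/(0.434 nm)² + 5²/(0.434 nm)²].
Evaluating gives E = 1.34×10^-17 J.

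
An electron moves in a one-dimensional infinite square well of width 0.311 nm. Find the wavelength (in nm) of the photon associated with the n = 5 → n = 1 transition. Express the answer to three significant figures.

λ = 13.3 nm

E_1 = h²/(8m_eL²) = 6.229×10^-19 J, so ΔE = (5² − 1²)E_1 = 1.495×10^-17 J.
λ = hc/ΔE = (6.626×10^-34·2.998×10^8)/1.495×10^-17 = 1.33×10^-8 m = 13.3 nm.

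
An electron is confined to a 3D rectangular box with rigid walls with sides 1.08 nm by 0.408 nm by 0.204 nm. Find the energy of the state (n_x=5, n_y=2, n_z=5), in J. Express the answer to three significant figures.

E = 3.89×10^-17 J

For a 3D rectangular well E = (h²/8m_e)·Σ n_i²/L_i² = (6.626×10^-34)²/(8·9.109×10^-31) · [5²/(1.08 nm)² + 2²/(0.408 nm)² + 5²/(0.204 nm)²].
Evaluating gives E = 3.89×10^-17 J.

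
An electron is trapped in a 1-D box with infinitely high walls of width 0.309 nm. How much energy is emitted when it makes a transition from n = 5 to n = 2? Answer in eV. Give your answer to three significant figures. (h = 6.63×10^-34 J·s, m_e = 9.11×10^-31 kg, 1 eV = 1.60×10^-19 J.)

|ΔE| = 82.9 eV

E_1 = h²/(8m_eL²) = 6.317×10^-19 J.
|ΔE| = |5² − 2²|·E_1 = 21·6.317×10^-19 J = 1.327×10^-17 J = 82.9 eV.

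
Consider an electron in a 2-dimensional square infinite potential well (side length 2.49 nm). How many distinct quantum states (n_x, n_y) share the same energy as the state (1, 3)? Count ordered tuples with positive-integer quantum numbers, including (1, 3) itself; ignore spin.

The level has n_x² + n_y² = 10. The ordered positive-integer solutions are (1, 3), (3, 1).
That gives 2 states.

degeneracy = 2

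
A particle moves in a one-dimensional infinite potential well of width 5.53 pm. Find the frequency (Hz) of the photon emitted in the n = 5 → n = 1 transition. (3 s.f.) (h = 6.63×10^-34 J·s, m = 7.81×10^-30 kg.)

f = 8.33×10^18 Hz

E_1 = h²/(8mL²) = 2.301×10^-16 J and ΔE = (5² − 1²)E_1 = 5.522×10^-15 J.
f = ΔE/h = 5.522×10^-15/6.63×10^-34 = 8.33×10^18 Hz.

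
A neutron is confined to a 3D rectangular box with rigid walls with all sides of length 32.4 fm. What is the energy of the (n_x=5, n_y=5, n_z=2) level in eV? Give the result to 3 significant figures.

E = 1.05×10^7 eV

For a 3D rectangular well E = (h²/8m_n)·Σ n_i²/L_i² = (6.626×10^-34)²/(8·1.675×10^-27) · [5²/(32.4 fm)² + 5²/(32.4 fm)² + 2²/(32.4 fm)²].
Evaluating gives E = 1.685×10^-12 J = 1.05×10^7 eV.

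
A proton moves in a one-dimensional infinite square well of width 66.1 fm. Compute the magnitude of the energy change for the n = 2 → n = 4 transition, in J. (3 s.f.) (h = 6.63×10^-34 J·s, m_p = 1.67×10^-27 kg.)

E_1 = h²/(8m_pL²) = 7.530×10^-15 J.
|ΔE| = |2² − 4²|·E_1 = 12·7.530×10^-15 J = 9.04×10^-14 J.

|ΔE| = 9.04×10^-14 J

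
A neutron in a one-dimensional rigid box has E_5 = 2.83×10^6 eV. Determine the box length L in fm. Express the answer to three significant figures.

L = 42.5 fm

From E_n = n²h²/(8m_nL²), L = n·h/√(8m_nE_n).
E_5 = 2.83×10^6 eV = 4.534×10^-13 J, so L = 5·6.626×10^-34/√(8·1.675×10^-27·4.534×10^-13) = 4.25×10^-14 m = 42.5 fm.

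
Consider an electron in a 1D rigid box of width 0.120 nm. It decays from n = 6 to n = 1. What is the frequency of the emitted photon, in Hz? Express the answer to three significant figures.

E_1 = h²/(8m_eL²) = 4.184×10^-18 J and ΔE = (6² − 1²)E_1 = 1.464×10^-16 J.
f = ΔE/h = 1.464×10^-16/6.626×10^-34 = 2.21×10^17 Hz.

f = 2.21×10^17 Hz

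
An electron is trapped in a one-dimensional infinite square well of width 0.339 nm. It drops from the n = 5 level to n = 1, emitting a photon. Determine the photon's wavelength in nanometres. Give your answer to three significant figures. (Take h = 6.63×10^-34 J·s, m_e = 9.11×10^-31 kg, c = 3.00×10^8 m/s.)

λ = 15.8 nm

E_1 = h²/(8m_eL²) = 5.248×10^-19 J, so ΔE = (5² − 1²)E_1 = 1.260×10^-17 J.
λ = hc/ΔE = (6.63×10^-34·3.00×10^8)/1.260×10^-17 = 1.58×10^-8 m = 15.8 nm.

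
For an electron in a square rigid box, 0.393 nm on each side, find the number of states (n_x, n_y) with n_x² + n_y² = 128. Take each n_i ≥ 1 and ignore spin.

degeneracy = 1

The level has n_x² + n_y² = 128. The ordered positive-integer solutions are (8, 8).
That gives 1 state.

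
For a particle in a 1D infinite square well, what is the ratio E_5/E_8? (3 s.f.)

E_n ∝ n², so E_5/E_8 = 5²/8² = 25/64 = 0.391.

0.391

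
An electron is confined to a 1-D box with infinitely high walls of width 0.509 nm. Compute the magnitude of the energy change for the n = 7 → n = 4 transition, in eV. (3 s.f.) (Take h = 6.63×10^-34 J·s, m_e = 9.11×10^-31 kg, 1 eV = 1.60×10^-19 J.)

E_1 = h²/(8m_eL²) = 2.328×10^-19 J.
|ΔE| = |7² − 4²|·E_1 = 33·2.328×10^-19 J = 7.682×10^-18 J = 48.0 eV.

|ΔE| = 48.0 eV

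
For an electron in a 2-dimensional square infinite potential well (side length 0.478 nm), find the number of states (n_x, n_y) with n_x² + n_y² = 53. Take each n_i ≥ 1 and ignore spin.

The level has n_x² + n_y² = 53. The ordered positive-integer solutions are (2, 7), (7, 2).
That gives 2 states.

degeneracy = 2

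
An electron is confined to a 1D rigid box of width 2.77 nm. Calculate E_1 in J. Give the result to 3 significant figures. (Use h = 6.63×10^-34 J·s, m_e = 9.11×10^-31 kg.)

E_1 = 7.86×10^-21 J

For an infinite well E_n = n²h²/(8m_eL²), so E_1 = h²/(8m_eL²) = (6.63×10^-34)²/(8·9.11×10^-31·(2.77×10^-9 m)²) = 7.861×10^-21 J.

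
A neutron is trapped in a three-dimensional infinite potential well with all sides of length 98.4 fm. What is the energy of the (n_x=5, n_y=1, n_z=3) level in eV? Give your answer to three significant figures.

E = 7.39×10^5 eV

For a 3D rectangular well E = (h²/8m_n)·Σ n_i²/L_i² = (6.626×10^-34)²/(8·1.675×10^-27) · [5²/(98.4 fm)² + 1²/(98.4 fm)² + 3²/(98.4 fm)²].
Evaluating gives E = 1.184×10^-13 J = 7.39×10^5 eV.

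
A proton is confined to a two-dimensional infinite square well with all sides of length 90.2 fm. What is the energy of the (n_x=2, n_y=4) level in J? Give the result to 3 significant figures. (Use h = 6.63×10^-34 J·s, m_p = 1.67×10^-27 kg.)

E = 8.09×10^-14 J

For a 2D rectangular well E = (h²/8m_p)·Σ n_i²/L_i² = (6.63×10^-34)²/(8·1.67×10^-27) · [2²/(90.2 fm)² + 4²/(90.2 fm)²].
Evaluating gives E = 8.09×10^-14 J.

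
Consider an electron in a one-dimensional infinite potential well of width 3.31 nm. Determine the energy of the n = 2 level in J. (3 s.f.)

E_2 = 2.20×10^-20 J

For an infinite well E_n = n²h²/(8m_eL²), so E_1 = h²/(8m_eL²) = (6.626×10^-34)²/(8·9.109×10^-31·(3.31×10^-9 m)²) = 5.499×10^-21 J.
Then E_2 = 2²·E_1 = 4·5.499×10^-21 J = 2.20×10^-20 J.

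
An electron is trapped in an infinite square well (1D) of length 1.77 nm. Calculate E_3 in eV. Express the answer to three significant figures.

For an infinite well E_n = n²h²/(8m_eL²), so E_1 = h²/(8m_eL²) = (6.626×10^-34)²/(8·9.109×10^-31·(1.77×10^-9 m)²) = 1.923×10^-20 J.
Then E_3 = 3²·E_1 = 9·1.923×10^-20 J = 1.731×10^-19 J.
Converting, E_3 = 1.731×10^-19 J / (1.602×10^-19 J/eV) = 1.08 eV.

E_3 = 1.08 eV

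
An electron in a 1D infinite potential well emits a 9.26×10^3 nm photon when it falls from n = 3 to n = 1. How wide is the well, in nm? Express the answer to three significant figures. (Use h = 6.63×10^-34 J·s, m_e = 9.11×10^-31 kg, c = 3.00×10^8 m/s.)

The photon carries ΔE = hc/λ = 6.63×10^-34·3.00×10^8/9.26×10^-6 m = 2.148×10^-20 J.
Since ΔE = (3² − 1²)E_1, E_1 = 2.685×10^-21 J, and L = h/√(8m_eE_1) = 4.74×10^-9 m = 4.74 nm.

L = 4.74 nm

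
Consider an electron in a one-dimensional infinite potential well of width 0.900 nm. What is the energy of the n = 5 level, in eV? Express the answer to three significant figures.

E_5 = 11.6 eV

For an infinite well E_n = n²h²/(8m_eL²), so E_1 = h²/(8m_eL²) = (6.626×10^-34)²/(8·9.109×10^-31·(9.00×10^-10 m)²) = 7.438×10^-20 J.
Then E_5 = 5²·E_1 = 25·7.438×10^-20 J = 1.860×10^-18 J.
Converting, E_5 = 1.860×10^-18 J / (1.602×10^-19 J/eV) = 11.6 eV.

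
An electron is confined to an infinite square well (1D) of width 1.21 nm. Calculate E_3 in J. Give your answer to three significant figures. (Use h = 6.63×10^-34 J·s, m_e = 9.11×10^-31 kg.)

E_3 = 3.71×10^-19 J

For an infinite well E_n = n²h²/(8m_eL²), so E_1 = h²/(8m_eL²) = (6.63×10^-34)²/(8·9.11×10^-31·(1.21×10^-9 m)²) = 4.120×10^-20 J.
Then E_3 = 3²·E_1 = 9·4.120×10^-20 J = 3.71×10^-19 J.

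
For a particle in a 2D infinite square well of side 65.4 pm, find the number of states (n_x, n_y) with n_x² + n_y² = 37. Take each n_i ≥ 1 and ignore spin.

degeneracy = 2

The level has n_x² + n_y² = 37. The ordered positive-integer solutions are (1, 6), (6, 1).
That gives 2 states.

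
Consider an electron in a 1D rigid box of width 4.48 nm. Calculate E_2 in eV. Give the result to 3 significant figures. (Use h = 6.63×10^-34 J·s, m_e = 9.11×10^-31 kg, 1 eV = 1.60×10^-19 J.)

E_2 = 0.0751 eV

For an infinite well E_n = n²h²/(8m_eL²), so E_1 = h²/(8m_eL²) = (6.63×10^-34)²/(8·9.11×10^-31·(4.48×10^-9 m)²) = 3.005×10^-21 J.
Then E_2 = 2²·E_1 = 4·3.005×10^-21 J = 1.202×10^-20 J.
Converting, E_2 = 1.202×10^-20 J / (1.60×10^-19 J/eV) = 0.0751 eV.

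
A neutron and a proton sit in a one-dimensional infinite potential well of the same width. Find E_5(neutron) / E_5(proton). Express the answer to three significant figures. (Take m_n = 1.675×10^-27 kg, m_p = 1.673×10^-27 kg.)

E_n ∝ 1/m at fixed n and L, so the ratio is m_p/m_n = 1.673×10^-27/1.675×10^-27 = 0.999.

0.999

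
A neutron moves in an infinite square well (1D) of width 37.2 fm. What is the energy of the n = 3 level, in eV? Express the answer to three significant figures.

For an infinite well E_n = n²h²/(8m_nL²), so E_1 = h²/(8m_nL²) = (6.626×10^-34)²/(8·1.675×10^-27·(3.72×10^-14 m)²) = 2.368×10^-14 J.
Then E_3 = 3²·E_1 = 9·2.368×10^-14 J = 2.131×10^-13 J.
Converting, E_3 = 2.131×10^-13 J / (1.602×10^-19 J/eV) = 1.33×10^6 eV.

E_3 = 1.33×10^6 eV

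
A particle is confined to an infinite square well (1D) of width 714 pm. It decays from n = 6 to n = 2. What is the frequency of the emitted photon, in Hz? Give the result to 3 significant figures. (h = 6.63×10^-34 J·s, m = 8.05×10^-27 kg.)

E_1 = h²/(8mL²) = 1.339×10^-23 J and ΔE = (6² − 2²)E_1 = 4.285×10^-22 J.
f = ΔE/h = 4.285×10^-22/6.63×10^-34 = 6.46×10^11 Hz.

f = 6.46×10^11 Hz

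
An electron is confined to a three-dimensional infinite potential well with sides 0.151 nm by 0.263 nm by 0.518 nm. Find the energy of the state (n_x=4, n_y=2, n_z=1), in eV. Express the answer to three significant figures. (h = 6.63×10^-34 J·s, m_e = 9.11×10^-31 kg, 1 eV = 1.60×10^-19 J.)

For a 3D rectangular well E = (h²/8m_e)·Σ n_i²/L_i² = (6.63×10^-34)²/(8·9.11×10^-31) · [4²/(0.151 nm)² + 2²/(0.263 nm)² + 1²/(0.518 nm)²].
Evaluating gives E = 4.604×10^-17 J = 288 eV.

E = 288 eV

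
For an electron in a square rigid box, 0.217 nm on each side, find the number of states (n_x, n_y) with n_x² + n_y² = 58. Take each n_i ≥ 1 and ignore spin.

The level has n_x² + n_y² = 58. The ordered positive-integer solutions are (3, 7), (7, 3).
That gives 2 states.

degeneracy = 2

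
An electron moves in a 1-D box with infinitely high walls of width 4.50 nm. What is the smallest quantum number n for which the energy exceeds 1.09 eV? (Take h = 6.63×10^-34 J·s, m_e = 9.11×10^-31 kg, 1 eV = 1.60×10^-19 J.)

n = 8

E_1 = h²/(8m_eL²) = 2.978×10^-21 J = 0.01861 eV.
Need n² > 1.09/0.01861 = 58.57, i.e. n > 7.653.
The smallest integer satisfying this is n = 8.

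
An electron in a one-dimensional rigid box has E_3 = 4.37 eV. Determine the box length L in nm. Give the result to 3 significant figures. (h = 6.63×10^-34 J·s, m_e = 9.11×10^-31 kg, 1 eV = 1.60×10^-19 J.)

L = 0.881 nm

From E_n = n²h²/(8m_eL²), L = n·h/√(8m_eE_n).
E_3 = 4.37 eV = 6.992×10^-19 J, so L = 3·6.63×10^-34/√(8·9.11×10^-31·6.992×10^-19) = 8.81×10^-10 m = 0.881 nm.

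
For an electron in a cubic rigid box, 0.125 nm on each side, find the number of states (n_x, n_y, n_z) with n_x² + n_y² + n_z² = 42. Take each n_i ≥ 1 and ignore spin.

The level has n_x² + n_y² + n_z² = 42. The ordered positive-integer solutions are (1, 4, 5), (1, 5, 4), (4, 1, 5), (4, 5, 1), (5, 1, 4), (5, 4, 1).
That gives 6 states.

degeneracy = 6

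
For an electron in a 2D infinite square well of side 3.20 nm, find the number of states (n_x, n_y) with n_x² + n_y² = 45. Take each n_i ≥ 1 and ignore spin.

The level has n_x² + n_y² = 45. The ordered positive-integer solutions are (3, 6), (6, 3).
That gives 2 states.

degeneracy = 2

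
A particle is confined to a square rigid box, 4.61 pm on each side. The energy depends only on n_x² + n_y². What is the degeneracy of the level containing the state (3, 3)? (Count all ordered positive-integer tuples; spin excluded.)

The level has n_x² + n_y² = 18. The ordered positive-integer solutions are (3, 3).
That gives 1 state.

degeneracy = 1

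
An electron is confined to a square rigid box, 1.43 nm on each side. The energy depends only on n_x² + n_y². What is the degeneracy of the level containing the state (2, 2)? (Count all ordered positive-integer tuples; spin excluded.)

The level has n_x² + n_y² = 8. The ordered positive-integer solutions are (2, 2).
That gives 1 state.

degeneracy = 1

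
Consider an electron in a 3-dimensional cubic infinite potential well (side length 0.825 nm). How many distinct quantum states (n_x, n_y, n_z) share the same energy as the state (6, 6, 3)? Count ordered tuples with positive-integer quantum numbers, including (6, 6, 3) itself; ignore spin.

degeneracy = 12

The level has n_x² + n_y² + n_z² = 81. The ordered positive-integer solutions are (1, 4, 8), (1, 8, 4), (3, 6, 6), (4, 1, 8), (4, 4, 7), (4, 7, 4), (4, 8, 1), (6, 3, 6), (6, 6, 3), (7, 4, 4), (8, 1, 4), (8, 4, 1).
That gives 12 states.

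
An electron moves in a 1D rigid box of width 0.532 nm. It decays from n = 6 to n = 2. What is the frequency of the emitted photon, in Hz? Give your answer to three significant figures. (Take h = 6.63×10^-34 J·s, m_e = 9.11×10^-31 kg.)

f = 1.03×10^16 Hz

E_1 = h²/(8m_eL²) = 2.131×10^-19 J and ΔE = (6² − 2²)E_1 = 6.819×10^-18 J.
f = ΔE/h = 6.819×10^-18/6.63×10^-34 = 1.03×10^16 Hz.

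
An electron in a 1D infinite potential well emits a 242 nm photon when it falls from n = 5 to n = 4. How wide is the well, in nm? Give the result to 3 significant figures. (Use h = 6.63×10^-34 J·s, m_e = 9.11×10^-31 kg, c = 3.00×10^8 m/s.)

L = 0.813 nm

The photon carries ΔE = hc/λ = 6.63×10^-34·3.00×10^8/2.42×10^-7 m = 8.219×10^-19 J.
Since ΔE = (5² − 4²)E_1, E_1 = 9.132×10^-20 J, and L = h/√(8m_eE_1) = 8.13×10^-10 m = 0.813 nm.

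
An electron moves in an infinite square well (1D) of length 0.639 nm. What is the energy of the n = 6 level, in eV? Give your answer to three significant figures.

For an infinite well E_n = n²h²/(8m_eL²), so E_1 = h²/(8m_eL²) = (6.626×10^-34)²/(8·9.109×10^-31·(6.39×10^-10 m)²) = 1.476×10^-19 J.
Then E_6 = 6²·E_1 = 36·1.476×10^-19 J = 5.314×10^-18 J.
Converting, E_6 = 5.314×10^-18 J / (1.602×10^-19 J/eV) = 33.2 eV.

E_6 = 33.2 eV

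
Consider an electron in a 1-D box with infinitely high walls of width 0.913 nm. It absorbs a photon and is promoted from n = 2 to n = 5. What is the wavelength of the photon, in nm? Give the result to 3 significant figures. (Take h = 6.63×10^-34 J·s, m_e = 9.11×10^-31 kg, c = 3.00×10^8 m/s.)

λ = 131 nm

E_1 = h²/(8m_eL²) = 7.236×10^-20 J, so ΔE = (5² − 2²)E_1 = 1.520×10^-18 J.
λ = hc/ΔE = (6.63×10^-34·3.00×10^8)/1.520×10^-18 = 1.31×10^-7 m = 131 nm.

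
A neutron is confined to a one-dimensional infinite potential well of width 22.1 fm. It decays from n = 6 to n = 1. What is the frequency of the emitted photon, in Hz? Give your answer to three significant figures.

E_1 = h²/(8m_nL²) = 6.708×10^-14 J and ΔE = (6² − 1²)E_1 = 2.348×10^-12 J.
f = ΔE/h = 2.348×10^-12/6.626×10^-34 = 3.54×10^21 Hz.

f = 3.54×10^21 Hz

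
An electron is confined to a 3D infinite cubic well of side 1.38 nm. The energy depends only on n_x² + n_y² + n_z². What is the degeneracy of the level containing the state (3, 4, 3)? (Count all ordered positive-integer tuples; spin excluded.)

degeneracy = 3

The level has n_x² + n_y² + n_z² = 34. The ordered positive-integer solutions are (3, 3, 4), (3, 4, 3), (4, 3, 3).
That gives 3 states.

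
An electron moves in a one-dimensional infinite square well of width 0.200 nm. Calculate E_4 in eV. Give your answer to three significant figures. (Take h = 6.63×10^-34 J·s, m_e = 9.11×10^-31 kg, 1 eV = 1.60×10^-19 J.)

E_4 = 151 eV

For an infinite well E_n = n²h²/(8m_eL²), so E_1 = h²/(8m_eL²) = (6.63×10^-34)²/(8·9.11×10^-31·(2.00×10^-10 m)²) = 1.508×10^-18 J.
Then E_4 = 4²·E_1 = 16·1.508×10^-18 J = 2.413×10^-17 J.
Converting, E_4 = 2.413×10^-17 J / (1.60×10^-19 J/eV) = 151 eV.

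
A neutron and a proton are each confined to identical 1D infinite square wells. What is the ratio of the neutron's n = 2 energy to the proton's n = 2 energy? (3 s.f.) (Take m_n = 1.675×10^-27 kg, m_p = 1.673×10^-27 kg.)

0.999

E_n ∝ 1/m at fixed n and L, so the ratio is m_p/m_n = 1.673×10^-27/1.675×10^-27 = 0.999.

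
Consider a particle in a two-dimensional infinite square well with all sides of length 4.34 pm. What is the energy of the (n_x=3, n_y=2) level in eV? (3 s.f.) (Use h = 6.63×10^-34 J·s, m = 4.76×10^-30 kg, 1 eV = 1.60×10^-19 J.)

E = 4.98×10^4 eV

For a 2D rectangular well E = (h²/8m)·Σ n_i²/L_i² = (6.63×10^-34)²/(8·4.76×10^-30) · [3²/(4.34 pm)² + 2²/(4.34 pm)²].
Evaluating gives E = 7.967×10^-15 J = 4.98×10^4 eV.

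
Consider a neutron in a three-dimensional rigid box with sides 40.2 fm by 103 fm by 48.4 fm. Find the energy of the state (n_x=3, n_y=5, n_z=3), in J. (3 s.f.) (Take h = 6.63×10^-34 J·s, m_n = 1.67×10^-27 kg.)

E = 3.87×10^-13 J

For a 3D rectangular well E = (h²/8m_n)·Σ n_i²/L_i² = (6.63×10^-34)²/(8·1.67×10^-27) · [3²/(40.2 fm)² + 5²/(103 fm)² + 3²/(48.4 fm)²].
Evaluating gives E = 3.87×10^-13 J.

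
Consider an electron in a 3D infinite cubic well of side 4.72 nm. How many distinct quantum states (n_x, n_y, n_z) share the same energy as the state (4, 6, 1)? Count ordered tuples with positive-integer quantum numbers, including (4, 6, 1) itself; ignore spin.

degeneracy = 6

The level has n_x² + n_y² + n_z² = 53. The ordered positive-integer solutions are (1, 4, 6), (1, 6, 4), (4, 1, 6), (4, 6, 1), (6, 1, 4), (6, 4, 1).
That gives 6 states.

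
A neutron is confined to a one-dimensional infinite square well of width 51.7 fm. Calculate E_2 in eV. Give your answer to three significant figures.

E_2 = 3.06×10^5 eV

For an infinite well E_n = n²h²/(8m_nL²), so E_1 = h²/(8m_nL²) = (6.626×10^-34)²/(8·1.675×10^-27·(5.17×10^-14 m)²) = 1.226×10^-14 J.
Then E_2 = 2²·E_1 = 4·1.226×10^-14 J = 4.904×10^-14 J.
Converting, E_2 = 4.904×10^-14 J / (1.602×10^-19 J/eV) = 3.06×10^5 eV.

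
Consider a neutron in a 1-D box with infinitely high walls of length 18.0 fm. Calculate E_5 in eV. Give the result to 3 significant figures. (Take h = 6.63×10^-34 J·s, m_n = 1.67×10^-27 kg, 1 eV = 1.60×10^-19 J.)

E_5 = 1.59×10^7 eV

For an infinite well E_n = n²h²/(8m_nL²), so E_1 = h²/(8m_nL²) = (6.63×10^-34)²/(8·1.67×10^-27·(1.80×10^-14 m)²) = 1.015×10^-13 J.
Then E_5 = 5²·E_1 = 25·1.015×10^-13 J = 2.538×10^-12 J.
Converting, E_5 = 2.538×10^-12 J / (1.60×10^-19 J/eV) = 1.59×10^7 eV.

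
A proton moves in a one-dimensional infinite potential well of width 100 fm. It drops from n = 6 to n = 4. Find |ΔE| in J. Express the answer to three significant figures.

E_1 = h²/(8m_pL²) = 3.280×10^-15 J.
|ΔE| = |6² − 4²|·E_1 = 20·3.280×10^-15 J = 6.56×10^-14 J.

|ΔE| = 6.56×10^-14 J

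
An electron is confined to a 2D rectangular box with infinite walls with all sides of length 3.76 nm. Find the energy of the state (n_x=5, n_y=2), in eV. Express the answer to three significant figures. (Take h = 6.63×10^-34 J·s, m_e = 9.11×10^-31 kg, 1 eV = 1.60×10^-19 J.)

E = 0.773 eV

For a 2D rectangular well E = (h²/8m_e)·Σ n_i²/L_i² = (6.63×10^-34)²/(8·9.11×10^-31) · [5²/(3.76 nm)² + 2²/(3.76 nm)²].
Evaluating gives E = 1.237×10^-19 J = 0.773 eV.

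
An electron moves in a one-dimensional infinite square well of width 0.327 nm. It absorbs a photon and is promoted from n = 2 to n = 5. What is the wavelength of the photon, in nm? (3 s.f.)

λ = 16.8 nm

E_1 = h²/(8m_eL²) = 5.634×10^-19 J, so ΔE = (5² − 2²)E_1 = 1.183×10^-17 J.
λ = hc/ΔE = (6.626×10^-34·2.998×10^8)/1.183×10^-17 = 1.68×10^-8 m = 16.8 nm.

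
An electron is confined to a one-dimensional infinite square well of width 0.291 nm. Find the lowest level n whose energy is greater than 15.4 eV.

n = 2

E_1 = h²/(8m_eL²) = 7.115×10^-19 J = 4.441 eV.
Need n² > 15.4/4.441 = 3.468, i.e. n > 1.862.
The smallest integer satisfying this is n = 2.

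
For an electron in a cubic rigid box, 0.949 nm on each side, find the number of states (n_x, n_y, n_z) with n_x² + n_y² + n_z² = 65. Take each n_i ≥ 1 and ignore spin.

degeneracy = 6

The level has n_x² + n_y² + n_z² = 65. The ordered positive-integer solutions are (2, 5, 6), (2, 6, 5), (5, 2, 6), (5, 6, 2), (6, 2, 5), (6, 5, 2).
That gives 6 states.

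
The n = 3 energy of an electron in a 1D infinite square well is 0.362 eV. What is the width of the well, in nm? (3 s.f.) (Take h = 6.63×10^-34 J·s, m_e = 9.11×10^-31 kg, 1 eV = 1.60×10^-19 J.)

L = 3.06 nm

From E_n = n²h²/(8m_eL²), L = n·h/√(8m_eE_n).
E_3 = 0.362 eV = 5.792×10^-20 J, so L = 3·6.63×10^-34/√(8·9.11×10^-31·5.792×10^-20) = 3.06×10^-9 m = 3.06 nm.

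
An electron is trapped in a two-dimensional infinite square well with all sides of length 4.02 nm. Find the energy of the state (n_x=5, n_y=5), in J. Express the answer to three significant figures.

E = 1.86×10^-19 J

For a 2D rectangular well E = (h²/8m_e)·Σ n_i²/L_i² = (6.626×10^-34)²/(8·9.109×10^-31) · [5²/(4.02 nm)² + 5²/(4.02 nm)²].
Evaluating gives E = 1.86×10^-19 J.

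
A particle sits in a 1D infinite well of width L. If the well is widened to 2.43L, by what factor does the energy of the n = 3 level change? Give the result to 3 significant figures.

E_n ∝ 1/L², so the energy scales by 1/2.43² = 0.169.

0.169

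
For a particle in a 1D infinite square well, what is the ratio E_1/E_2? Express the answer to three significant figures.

0.250

E_n ∝ n², so E_1/E_2 = 1²/2² = 1/4 = 0.250.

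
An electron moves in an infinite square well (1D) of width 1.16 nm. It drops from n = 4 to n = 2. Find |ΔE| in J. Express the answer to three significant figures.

|ΔE| = 5.37×10^-19 J

E_1 = h²/(8m_eL²) = 4.477×10^-20 J.
|ΔE| = |4² − 2²|·E_1 = 12·4.477×10^-20 J = 5.37×10^-19 J.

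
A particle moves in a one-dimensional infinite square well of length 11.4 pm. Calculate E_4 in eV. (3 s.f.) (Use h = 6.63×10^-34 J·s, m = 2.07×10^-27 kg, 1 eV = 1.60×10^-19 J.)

E_4 = 20.4 eV

For an infinite well E_n = n²h²/(8mL²), so E_1 = h²/(8mL²) = (6.63×10^-34)²/(8·2.07×10^-27·(1.14×10^-11 m)²) = 2.042×10^-19 J.
Then E_4 = 4²·E_1 = 16·2.042×10^-19 J = 3.267×10^-18 J.
Converting, E_4 = 3.267×10^-18 J / (1.60×10^-19 J/eV) = 20.4 eV.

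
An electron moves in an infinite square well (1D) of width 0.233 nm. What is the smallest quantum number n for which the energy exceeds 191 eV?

E_1 = h²/(8m_eL²) = 1.110×10^-18 J = 6.929 eV.
Need n² > 191/6.929 = 27.57, i.e. n > 5.251.
The smallest integer satisfying this is n = 6.

n = 6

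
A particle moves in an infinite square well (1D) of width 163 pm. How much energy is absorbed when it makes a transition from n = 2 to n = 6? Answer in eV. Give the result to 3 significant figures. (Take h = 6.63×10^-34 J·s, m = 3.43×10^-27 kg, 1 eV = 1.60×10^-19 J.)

|ΔE| = 0.121 eV

E_1 = h²/(8mL²) = 6.029×10^-22 J.
|ΔE| = |2² − 6²|·E_1 = 32·6.029×10^-22 J = 1.929×10^-20 J = 0.121 eV.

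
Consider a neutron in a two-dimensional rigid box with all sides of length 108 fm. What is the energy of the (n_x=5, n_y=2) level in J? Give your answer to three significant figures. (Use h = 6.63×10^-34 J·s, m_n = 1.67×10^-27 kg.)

For a 2D rectangular well E = (h²/8m_n)·Σ n_i²/L_i² = (6.63×10^-34)²/(8·1.67×10^-27) · [5²/(108 fm)² + 2²/(108 fm)²].
Evaluating gives E = 8.18×10^-14 J.

E = 8.18×10^-14 J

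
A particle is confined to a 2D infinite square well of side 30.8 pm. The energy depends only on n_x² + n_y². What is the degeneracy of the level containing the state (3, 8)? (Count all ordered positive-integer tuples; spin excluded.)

The level has n_x² + n_y² = 73. The ordered positive-integer solutions are (3, 8), (8, 3).
That gives 2 states.

degeneracy = 2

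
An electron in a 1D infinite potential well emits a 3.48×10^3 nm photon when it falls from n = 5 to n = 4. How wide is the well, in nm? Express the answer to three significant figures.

L = 3.08 nm

The photon carries ΔE = hc/λ = 6.626×10^-34·2.998×10^8/3.48×10^-6 m = 5.708×10^-20 J.
Since ΔE = (5² − 4²)E_1, E_1 = 6.342×10^-21 J, and L = h/√(8m_eE_1) = 3.08×10^-9 m = 3.08 nm.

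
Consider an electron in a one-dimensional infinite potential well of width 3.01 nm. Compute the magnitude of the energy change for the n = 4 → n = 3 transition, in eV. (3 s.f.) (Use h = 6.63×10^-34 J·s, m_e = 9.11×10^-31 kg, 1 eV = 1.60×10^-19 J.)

|ΔE| = 0.291 eV

E_1 = h²/(8m_eL²) = 6.657×10^-21 J.
|ΔE| = |4² − 3²|·E_1 = 7·6.657×10^-21 J = 4.660×10^-20 J = 0.291 eV.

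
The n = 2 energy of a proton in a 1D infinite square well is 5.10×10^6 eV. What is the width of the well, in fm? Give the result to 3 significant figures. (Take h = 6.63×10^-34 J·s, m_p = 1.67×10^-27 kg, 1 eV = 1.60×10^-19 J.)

From E_n = n²h²/(8m_pL²), L = n·h/√(8m_pE_n).
E_2 = 5.10×10^6 eV = 8.160×10^-13 J, so L = 2·6.63×10^-34/√(8·1.67×10^-27·8.160×10^-13) = 1.27×10^-14 m = 12.7 fm.

L = 12.7 fm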